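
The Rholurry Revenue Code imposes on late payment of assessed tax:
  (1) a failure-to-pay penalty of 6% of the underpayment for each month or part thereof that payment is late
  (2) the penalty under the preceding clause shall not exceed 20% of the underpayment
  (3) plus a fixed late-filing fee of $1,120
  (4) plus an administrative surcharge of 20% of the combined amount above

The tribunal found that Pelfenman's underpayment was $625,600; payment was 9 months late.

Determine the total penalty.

Accrued rate: 6% × 9 = 54%, capped at 20% → 20%
Failure-to-pay penalty: 20% of $625,600 = $125,120
Penalty before surcharge: $125,120 + $1,120 = $126,240
Administrative surcharge: 20% of $126,240 = $25,248
Total penalty: $126,240 + $25,248 = $151,488

Penalty: $151,488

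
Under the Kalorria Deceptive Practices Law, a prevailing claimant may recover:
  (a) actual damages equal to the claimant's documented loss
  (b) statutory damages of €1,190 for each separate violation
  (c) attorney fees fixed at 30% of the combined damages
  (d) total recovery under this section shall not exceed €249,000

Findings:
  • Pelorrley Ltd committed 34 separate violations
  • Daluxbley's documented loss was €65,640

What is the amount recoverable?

Statutory damages: 34 × €1,190 = €40,460
Combined damages: €65,640 + €40,460 = €106,100
Attorney fees: 30% of €106,100 = €31,830
Total before cap: €106,100 + €31,830 = €137,930
Cap at €249,000: €137,930 is within the cap, no reduction.

Total recovery: €137,930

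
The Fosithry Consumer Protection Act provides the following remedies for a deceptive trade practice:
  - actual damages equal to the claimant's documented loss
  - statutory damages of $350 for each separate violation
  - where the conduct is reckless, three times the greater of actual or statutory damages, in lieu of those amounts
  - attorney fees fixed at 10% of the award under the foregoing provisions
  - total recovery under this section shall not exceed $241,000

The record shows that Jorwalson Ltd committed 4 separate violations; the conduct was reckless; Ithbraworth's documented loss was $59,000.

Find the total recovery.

Statutory damages: 4 × $350 = $1,400
Greater of actual damages ($59,000) or statutory damages ($1,400): $59,000
Trebled: 3 × $59,000 = $177,000
Attorney fees: 10% of $177,000 = $17,700
Total before cap: $177,000 + $17,700 = $194,700
Cap at $241,000: $194,700 is within the cap, no reduction.

Total recovery: $194,700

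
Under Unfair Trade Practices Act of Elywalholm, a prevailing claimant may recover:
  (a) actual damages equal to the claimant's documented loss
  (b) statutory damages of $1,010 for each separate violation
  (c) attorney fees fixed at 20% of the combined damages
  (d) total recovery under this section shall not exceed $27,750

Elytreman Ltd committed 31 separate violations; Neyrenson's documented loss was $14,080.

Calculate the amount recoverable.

$27,750

Statutory damages: 31 × $1,010 = $31,310
Combined damages: $14,080 + $31,310 = $45,390
Attorney fees: 20% of $45,390 = $9,078
Total before cap: $45,390 + $9,078 = $54,468
Cap at $27,750: $54,468 exceeds the cap → $27,750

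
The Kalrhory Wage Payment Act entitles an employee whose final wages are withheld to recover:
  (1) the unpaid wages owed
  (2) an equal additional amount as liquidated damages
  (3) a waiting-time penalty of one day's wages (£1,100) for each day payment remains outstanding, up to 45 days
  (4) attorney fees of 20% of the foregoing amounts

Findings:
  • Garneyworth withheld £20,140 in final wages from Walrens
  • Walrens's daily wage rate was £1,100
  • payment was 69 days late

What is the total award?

Total award: £107,736

Liquidated damages (equal amount): £20,140
Penalty days: min(69, 45) = 45
Waiting-time penalty: 45 × £1,100 = £49,500
Subtotal: £20,140 + £20,140 + £49,500 = £89,780
Attorney fees: 20% of £89,780 = £17,956
Total award: £89,780 + £17,956 = £107,736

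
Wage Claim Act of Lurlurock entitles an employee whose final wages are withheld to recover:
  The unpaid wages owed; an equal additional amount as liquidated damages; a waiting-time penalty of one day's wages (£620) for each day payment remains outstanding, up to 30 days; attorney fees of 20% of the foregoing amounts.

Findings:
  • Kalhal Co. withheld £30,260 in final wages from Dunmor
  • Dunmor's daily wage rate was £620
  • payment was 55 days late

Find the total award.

£94,944

Liquidated damages (equal amount): £30,260
Penalty days: min(55, 30) = 30
Waiting-time penalty: 30 × £620 = £18,600
Subtotal: £30,260 + £30,260 + £18,600 = £79,120
Attorney fees: 20% of £79,120 = £15,824
Total award: £79,120 + £15,824 = £94,944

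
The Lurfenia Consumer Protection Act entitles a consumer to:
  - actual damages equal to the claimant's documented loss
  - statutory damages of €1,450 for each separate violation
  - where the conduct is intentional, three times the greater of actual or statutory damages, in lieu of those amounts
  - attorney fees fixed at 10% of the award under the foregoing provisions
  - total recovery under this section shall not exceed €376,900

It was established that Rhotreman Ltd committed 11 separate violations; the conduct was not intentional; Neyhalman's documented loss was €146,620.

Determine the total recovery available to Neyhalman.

Statutory damages: 11 × €1,450 = €15,950
Conduct not intentional: the in-lieu enhancement does not apply.
Actual plus statutory damages: €146,620 + €15,950 = €162,570
Attorney fees: 10% of €162,570 = €16,257
Total before cap: €162,570 + €16,257 = €178,827
Cap at €376,900: €178,827 is within the cap, no reduction.

€178,827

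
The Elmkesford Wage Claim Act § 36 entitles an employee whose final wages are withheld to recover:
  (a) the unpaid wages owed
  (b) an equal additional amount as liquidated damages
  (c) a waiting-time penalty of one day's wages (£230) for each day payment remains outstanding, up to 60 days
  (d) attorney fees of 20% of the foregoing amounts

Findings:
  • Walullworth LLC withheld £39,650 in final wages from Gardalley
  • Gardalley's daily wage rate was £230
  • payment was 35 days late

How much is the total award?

£104,820

Liquidated damages (equal amount): £39,650
Penalty days: min(35, 60) = 35
Waiting-time penalty: 35 × £230 = £8,050
Subtotal: £39,650 + £39,650 + £8,050 = £87,350
Attorney fees: 20% of £87,350 = £17,470
Total award: £87,350 + £17,470 = £104,820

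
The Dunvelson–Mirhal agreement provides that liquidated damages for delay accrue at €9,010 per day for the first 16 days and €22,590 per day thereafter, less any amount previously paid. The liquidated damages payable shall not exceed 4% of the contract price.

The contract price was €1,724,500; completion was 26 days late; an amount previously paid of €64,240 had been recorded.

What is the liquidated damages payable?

First 16 days: 16 × €9,010 = €144,160
Remaining days: (26 − 16) × €22,590 = €225,900
Accrued per-day damages: €144,160 + €225,900 = €370,060
Less amount previously paid: €370,060 − €64,240 = €305,820
Cap: 4% of €1,724,500 = €68,980
Cap at €68,980: €305,820 exceeds the cap → €68,980

€68,980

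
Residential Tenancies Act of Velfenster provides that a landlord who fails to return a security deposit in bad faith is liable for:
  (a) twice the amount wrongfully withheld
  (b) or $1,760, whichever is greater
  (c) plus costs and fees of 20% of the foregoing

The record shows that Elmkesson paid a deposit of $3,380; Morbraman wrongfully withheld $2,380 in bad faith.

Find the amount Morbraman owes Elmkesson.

$5,712

Doubled: 2 × $2,380 = $4,760
Minimum $1,760: $4,760 meets the minimum, no increase.
Costs and fees: 20% of $4,760 = $952
Total recovery: $4,760 + $952 = $5,712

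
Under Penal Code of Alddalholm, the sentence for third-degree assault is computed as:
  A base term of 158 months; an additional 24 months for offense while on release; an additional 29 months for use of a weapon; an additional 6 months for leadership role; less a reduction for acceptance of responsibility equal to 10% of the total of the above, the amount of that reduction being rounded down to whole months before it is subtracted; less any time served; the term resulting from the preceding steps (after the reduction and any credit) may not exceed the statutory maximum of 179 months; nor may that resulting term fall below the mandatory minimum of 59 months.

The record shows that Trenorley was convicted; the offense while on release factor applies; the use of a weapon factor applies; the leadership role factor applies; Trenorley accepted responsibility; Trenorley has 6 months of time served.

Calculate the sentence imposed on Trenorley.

Offense while on release enhancement: +24 months
Use of a weapon enhancement: +29 months
Leadership role enhancement: +6 months
Adjusted term: 158 months + 24 months + 29 months + 6 months = 217 months
Acceptance of responsibility reduction: 10% of 217 months = 21 months (rounded down)
After reduction: 217 − 21 = 196 months
Less time served: 196 months − 6 months = 190 months
Cap at 179 months: 190 months exceeds the cap → 179 months
Minimum 59 months: 179 months meets the minimum, no increase.

179 months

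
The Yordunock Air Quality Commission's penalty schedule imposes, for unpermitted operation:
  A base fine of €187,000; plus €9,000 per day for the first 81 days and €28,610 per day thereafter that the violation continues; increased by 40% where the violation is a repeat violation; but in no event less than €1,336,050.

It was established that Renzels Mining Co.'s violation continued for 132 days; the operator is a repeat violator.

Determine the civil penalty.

€3,325,154

First 81 days: 81 × €9,000 = €729,000
Remaining days: (132 − 81) × €28,610 = €1,459,110
Per-day component: €729,000 + €1,459,110 = €2,188,110
Base plus per-day: €187,000 + €2,188,110 = €2,375,110
Enhancement: 40% of €2,375,110 = €950,044
Enhanced fine: €2,375,110 + €950,044 = €3,325,154
Minimum €1,336,050: €3,325,154 meets the minimum, no increase.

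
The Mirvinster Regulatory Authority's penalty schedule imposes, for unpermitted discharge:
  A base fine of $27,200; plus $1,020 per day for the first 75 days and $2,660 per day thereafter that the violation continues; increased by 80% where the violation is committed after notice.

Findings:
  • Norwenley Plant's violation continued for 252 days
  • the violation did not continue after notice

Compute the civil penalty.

$574,520

First 75 days: 75 × $1,020 = $76,500
Remaining days: (252 − 75) × $2,660 = $470,820
Per-day component: $76,500 + $470,820 = $547,320
Base plus per-day: $27,200 + $547,320 = $574,520
The violation did not continue after notice: no 80% increase.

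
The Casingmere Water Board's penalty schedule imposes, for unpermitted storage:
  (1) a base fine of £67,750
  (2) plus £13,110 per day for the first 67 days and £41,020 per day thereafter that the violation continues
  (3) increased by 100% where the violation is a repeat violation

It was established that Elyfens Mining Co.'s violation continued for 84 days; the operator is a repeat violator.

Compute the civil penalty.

First 67 days: 67 × £13,110 = £878,370
Remaining days: (84 − 67) × £41,020 = £697,340
Per-day component: £878,370 + £697,340 = £1,575,710
Base plus per-day: £67,750 + £1,575,710 = £1,643,460
Enhancement: 100% of £1,643,460 = £1,643,460
Enhanced fine: £1,643,460 + £1,643,460 = £3,286,920

£3,286,920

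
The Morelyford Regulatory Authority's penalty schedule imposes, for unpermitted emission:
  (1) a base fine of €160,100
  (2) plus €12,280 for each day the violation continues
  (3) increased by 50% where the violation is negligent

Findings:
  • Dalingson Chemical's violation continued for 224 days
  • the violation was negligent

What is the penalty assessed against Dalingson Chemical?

Per-day component: 224 × €12,280 = €2,750,720
Base plus per-day: €160,100 + €2,750,720 = €2,910,820
Enhancement: 50% of €2,910,820 = €1,455,410
Enhanced fine: €2,910,820 + €1,455,410 = €4,366,230

€4,366,230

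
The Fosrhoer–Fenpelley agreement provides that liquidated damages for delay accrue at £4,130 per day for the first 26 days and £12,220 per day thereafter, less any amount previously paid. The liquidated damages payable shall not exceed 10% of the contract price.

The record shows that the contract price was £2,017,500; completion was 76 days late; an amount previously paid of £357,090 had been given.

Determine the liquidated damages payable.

£201,750

First 26 days: 26 × £4,130 = £107,380
Remaining days: (76 − 26) × £12,220 = £611,000
Accrued per-day damages: £107,380 + £611,000 = £718,380
Less amount previously paid: £718,380 − £357,090 = £361,290
Cap: 10% of £2,017,500 = £201,750
Cap at £201,750: £361,290 exceeds the cap → £201,750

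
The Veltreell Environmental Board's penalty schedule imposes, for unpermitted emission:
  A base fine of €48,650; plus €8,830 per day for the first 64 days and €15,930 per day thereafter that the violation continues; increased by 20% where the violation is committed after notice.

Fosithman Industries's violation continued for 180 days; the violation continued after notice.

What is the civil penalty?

€2,953,980

First 64 days: 64 × €8,830 = €565,120
Remaining days: (180 − 64) × €15,930 = €1,847,880
Per-day component: €565,120 + €1,847,880 = €2,413,000
Base plus per-day: €48,650 + €2,413,000 = €2,461,650
Enhancement: 20% of €2,461,650 = €492,330
Enhanced fine: €2,461,650 + €492,330 = €2,953,980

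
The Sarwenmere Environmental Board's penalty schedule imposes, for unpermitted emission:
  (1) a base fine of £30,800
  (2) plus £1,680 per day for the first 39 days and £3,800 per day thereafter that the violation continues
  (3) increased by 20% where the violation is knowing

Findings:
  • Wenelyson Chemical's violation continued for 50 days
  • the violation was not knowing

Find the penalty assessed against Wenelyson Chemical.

Civil penalty: £138,120

First 39 days: 39 × £1,680 = £65,520
Remaining days: (50 − 39) × £3,800 = £41,800
Per-day component: £65,520 + £41,800 = £107,320
Base plus per-day: £30,800 + £107,320 = £138,120
The violation was not knowing: no 20% increase.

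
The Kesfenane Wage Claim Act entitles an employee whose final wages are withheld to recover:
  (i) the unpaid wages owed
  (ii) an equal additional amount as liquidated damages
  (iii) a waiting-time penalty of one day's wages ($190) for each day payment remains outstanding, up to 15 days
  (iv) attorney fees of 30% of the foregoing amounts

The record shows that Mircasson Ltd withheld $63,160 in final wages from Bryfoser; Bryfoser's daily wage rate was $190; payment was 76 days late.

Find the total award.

Liquidated damages (equal amount): $63,160
Penalty days: min(76, 15) = 15
Waiting-time penalty: 15 × $190 = $2,850
Subtotal: $63,160 + $63,160 + $2,850 = $129,170
Attorney fees: 30% of $129,170 = $38,751
Total award: $129,170 + $38,751 = $167,921

$167,921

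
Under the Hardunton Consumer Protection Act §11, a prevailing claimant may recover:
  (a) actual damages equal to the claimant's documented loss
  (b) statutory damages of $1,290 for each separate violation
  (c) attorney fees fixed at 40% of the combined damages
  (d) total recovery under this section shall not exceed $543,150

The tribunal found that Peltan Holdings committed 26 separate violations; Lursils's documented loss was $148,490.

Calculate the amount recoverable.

$254,842

Statutory damages: 26 × $1,290 = $33,540
Combined damages: $148,490 + $33,540 = $182,030
Attorney fees: 40% of $182,030 = $72,812
Total before cap: $182,030 + $72,812 = $254,842
Cap at $543,150: $254,842 is within the cap, no reduction.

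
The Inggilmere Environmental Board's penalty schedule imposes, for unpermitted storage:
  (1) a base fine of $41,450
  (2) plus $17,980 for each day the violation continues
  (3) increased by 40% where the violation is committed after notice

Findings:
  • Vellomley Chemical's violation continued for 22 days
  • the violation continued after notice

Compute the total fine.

Per-day component: 22 × $17,980 = $395,560
Base plus per-day: $41,450 + $395,560 = $437,010
Enhancement: 40% of $437,010 = $174,804
Enhanced fine: $437,010 + $174,804 = $611,814

$611,814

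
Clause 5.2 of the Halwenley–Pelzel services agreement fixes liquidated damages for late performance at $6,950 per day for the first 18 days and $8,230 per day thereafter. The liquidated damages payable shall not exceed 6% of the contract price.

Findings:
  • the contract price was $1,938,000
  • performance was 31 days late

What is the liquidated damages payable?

Liquidated damages: $116,280

First 18 days: 18 × $6,950 = $125,100
Remaining days: (31 − 18) × $8,230 = $106,990
Accrued per-day damages: $125,100 + $106,990 = $232,090
Cap: 6% of $1,938,000 = $116,280
Cap at $116,280: $232,090 exceeds the cap → $116,280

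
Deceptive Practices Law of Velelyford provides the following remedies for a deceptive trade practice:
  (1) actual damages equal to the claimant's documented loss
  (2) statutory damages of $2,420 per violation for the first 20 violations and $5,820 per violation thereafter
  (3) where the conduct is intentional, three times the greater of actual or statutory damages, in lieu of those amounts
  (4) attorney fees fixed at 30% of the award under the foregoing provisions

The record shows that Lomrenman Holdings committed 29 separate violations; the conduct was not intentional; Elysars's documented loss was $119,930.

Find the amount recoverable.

Total recovery: $286,923

First 20 violations: 20 × $2,420 = $48,400
Remaining violations: (29 − 20) × $5,820 = $52,380
Statutory damages: $48,400 + $52,380 = $100,780
Conduct not intentional: the in-lieu enhancement does not apply.
Actual plus statutory damages: $119,930 + $100,780 = $220,710
Attorney fees: 30% of $220,710 = $66,213
Total recovery: $220,710 + $66,213 = $286,923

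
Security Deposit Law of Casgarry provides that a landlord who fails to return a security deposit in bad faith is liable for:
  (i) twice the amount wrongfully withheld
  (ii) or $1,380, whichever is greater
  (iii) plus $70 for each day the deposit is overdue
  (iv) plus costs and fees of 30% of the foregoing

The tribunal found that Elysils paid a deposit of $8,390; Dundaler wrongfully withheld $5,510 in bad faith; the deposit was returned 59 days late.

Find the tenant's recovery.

$19,695

Doubled: 2 × $5,510 = $11,020
Minimum $1,380: $11,020 meets the minimum, no increase.
Late-return penalty: 59 × $70 = $4,130
Damages plus late penalty: $11,020 + $4,130 = $15,150
Costs and fees: 30% of $15,150 = $4,545
Total recovery: $15,150 + $4,545 = $19,695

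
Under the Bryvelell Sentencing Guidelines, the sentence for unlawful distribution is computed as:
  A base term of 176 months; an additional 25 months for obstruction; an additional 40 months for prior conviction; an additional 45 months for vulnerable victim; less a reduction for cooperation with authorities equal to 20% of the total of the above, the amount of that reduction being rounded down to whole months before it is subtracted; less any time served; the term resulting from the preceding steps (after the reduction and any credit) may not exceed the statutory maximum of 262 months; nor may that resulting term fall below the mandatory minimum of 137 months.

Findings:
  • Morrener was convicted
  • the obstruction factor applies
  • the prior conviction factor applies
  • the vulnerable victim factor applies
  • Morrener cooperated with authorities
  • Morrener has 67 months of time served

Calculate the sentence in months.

Sentence: 162 months

Obstruction enhancement: +25 months
Prior conviction enhancement: +40 months
Vulnerable victim enhancement: +45 months
Adjusted term: 176 months + 25 months + 40 months + 45 months = 286 months
Cooperation with authorities reduction: 20% of 286 months = 57 months (rounded down)
After reduction: 286 − 57 = 229 months
Less time served: 229 months − 67 months = 162 months
Cap at 262 months: 162 months is within the cap, no reduction.
Minimum 137 months: 162 months meets the minimum, no increase.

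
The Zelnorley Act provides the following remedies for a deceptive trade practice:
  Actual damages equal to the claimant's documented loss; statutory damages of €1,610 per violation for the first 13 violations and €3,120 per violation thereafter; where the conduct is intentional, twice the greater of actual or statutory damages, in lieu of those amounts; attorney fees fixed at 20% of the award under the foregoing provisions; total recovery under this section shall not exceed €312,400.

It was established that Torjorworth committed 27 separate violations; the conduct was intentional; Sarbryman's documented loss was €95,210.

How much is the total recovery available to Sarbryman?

€228,504

First 13 violations: 13 × €1,610 = €20,930
Remaining violations: (27 − 13) × €3,120 = €43,680
Statutory damages: €20,930 + €43,680 = €64,610
Greater of actual damages (€95,210) or statutory damages (€64,610): €95,210
Doubled: 2 × €95,210 = €190,420
Attorney fees: 20% of €190,420 = €38,084
Total before cap: €190,420 + €38,084 = €228,504
Cap at €312,400: €228,504 is within the cap, no reduction.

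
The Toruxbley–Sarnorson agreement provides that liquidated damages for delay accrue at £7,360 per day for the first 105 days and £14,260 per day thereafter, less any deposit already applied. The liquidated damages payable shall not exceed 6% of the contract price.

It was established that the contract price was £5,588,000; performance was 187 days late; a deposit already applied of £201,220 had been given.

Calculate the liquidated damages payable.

£335,280

First 105 days: 105 × £7,360 = £772,800
Remaining days: (187 − 105) × £14,260 = £1,169,320
Accrued per-day damages: £772,800 + £1,169,320 = £1,942,120
Less deposit already applied: £1,942,120 − £201,220 = £1,740,900
Cap: 6% of £5,588,000 = £335,280
Cap at £335,280: £1,740,900 exceeds the cap → £335,280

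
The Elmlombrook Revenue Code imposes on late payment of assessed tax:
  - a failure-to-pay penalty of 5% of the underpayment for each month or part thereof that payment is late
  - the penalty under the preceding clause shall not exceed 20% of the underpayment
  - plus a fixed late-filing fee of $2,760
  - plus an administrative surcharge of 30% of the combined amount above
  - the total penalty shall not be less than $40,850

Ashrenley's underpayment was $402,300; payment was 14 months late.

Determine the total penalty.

Accrued rate: 5% × 14 = 70%, capped at 20% → 20%
Failure-to-pay penalty: 20% of $402,300 = $80,460
Penalty before surcharge: $80,460 + $2,760 = $83,220
Administrative surcharge: 30% of $83,220 = $24,966
Total penalty: $83,220 + $24,966 = $108,186
Minimum $40,850: $108,186 meets the minimum, no increase.

$108,186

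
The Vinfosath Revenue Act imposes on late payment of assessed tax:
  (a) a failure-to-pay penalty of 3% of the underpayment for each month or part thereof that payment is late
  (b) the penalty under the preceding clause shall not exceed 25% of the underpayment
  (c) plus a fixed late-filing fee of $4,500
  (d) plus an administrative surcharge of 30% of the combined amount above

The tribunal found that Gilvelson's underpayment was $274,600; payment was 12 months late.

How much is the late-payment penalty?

Accrued rate: 3% × 12 = 36%, capped at 25% → 25%
Failure-to-pay penalty: 25% of $274,600 = $68,650
Penalty before surcharge: $68,650 + $4,500 = $73,150
Administrative surcharge: 30% of $73,150 = $21,945
Total penalty: $73,150 + $21,945 = $95,095

$95,095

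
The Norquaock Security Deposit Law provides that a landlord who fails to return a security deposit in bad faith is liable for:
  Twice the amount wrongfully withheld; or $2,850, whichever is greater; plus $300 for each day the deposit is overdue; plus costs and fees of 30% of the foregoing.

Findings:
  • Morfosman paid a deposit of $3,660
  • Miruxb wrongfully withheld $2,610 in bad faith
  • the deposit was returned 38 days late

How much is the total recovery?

Recovery: $21,606

Doubled: 2 × $2,610 = $5,220
Minimum $2,850: $5,220 meets the minimum, no increase.
Late-return penalty: 38 × $300 = $11,400
Damages plus late penalty: $5,220 + $11,400 = $16,620
Costs and fees: 30% of $16,620 = $4,986
Total recovery: $16,620 + $4,986 = $21,606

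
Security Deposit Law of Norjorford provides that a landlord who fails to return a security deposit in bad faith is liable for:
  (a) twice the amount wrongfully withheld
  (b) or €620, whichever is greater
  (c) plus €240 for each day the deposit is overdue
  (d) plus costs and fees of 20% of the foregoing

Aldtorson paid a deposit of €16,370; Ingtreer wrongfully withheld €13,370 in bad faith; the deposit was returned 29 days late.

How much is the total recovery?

Doubled: 2 × €13,370 = €26,740
Minimum €620: €26,740 meets the minimum, no increase.
Late-return penalty: 29 × €240 = €6,960
Damages plus late penalty: €26,740 + €6,960 = €33,700
Costs and fees: 20% of €33,700 = €6,740
Total recovery: €33,700 + €6,740 = €40,440

€40,440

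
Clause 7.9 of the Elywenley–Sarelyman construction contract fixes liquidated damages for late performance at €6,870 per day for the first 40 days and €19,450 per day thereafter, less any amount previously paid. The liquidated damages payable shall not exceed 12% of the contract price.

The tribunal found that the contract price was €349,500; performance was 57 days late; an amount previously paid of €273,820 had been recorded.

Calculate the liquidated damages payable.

First 40 days: 40 × €6,870 = €274,800
Remaining days: (57 − 40) × €19,450 = €330,650
Accrued per-day damages: €274,800 + €330,650 = €605,450
Less amount previously paid: €605,450 − €273,820 = €331,630
Cap: 12% of €349,500 = €41,940
Cap at €41,940: €331,630 exceeds the cap → €41,940

€41,940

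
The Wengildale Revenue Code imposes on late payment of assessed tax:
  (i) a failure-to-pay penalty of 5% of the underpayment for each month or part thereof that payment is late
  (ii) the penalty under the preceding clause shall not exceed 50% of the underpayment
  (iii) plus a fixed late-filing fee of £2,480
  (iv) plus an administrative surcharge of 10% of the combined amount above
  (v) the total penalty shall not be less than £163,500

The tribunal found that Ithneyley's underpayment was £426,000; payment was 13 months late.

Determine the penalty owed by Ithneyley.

Accrued rate: 5% × 13 = 65%, capped at 50% → 50%
Failure-to-pay penalty: 50% of £426,000 = £213,000
Penalty before surcharge: £213,000 + £2,480 = £215,480
Administrative surcharge: 10% of £215,480 = £21,548
Total penalty: £215,480 + £21,548 = £237,028
Minimum £163,500: £237,028 meets the minimum, no increase.

£237,028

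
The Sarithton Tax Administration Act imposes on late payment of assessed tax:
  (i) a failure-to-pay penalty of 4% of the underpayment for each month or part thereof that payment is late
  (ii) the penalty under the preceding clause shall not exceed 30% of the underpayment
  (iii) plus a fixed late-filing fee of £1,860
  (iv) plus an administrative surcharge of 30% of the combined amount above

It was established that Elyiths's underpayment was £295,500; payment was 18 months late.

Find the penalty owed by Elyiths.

Accrued rate: 4% × 18 = 72%, capped at 30% → 30%
Failure-to-pay penalty: 30% of £295,500 = £88,650
Penalty before surcharge: £88,650 + £1,860 = £90,510
Administrative surcharge: 30% of £90,510 = £27,153
Total penalty: £90,510 + £27,153 = £117,663

£117,663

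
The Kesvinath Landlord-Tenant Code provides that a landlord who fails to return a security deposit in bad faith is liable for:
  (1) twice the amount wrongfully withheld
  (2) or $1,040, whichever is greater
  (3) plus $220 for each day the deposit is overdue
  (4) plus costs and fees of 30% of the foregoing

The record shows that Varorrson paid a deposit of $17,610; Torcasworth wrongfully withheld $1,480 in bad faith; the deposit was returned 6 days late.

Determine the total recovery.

Recovery: $5,564

Doubled: 2 × $1,480 = $2,960
Minimum $1,040: $2,960 meets the minimum, no increase.
Late-return penalty: 6 × $220 = $1,320
Damages plus late penalty: $2,960 + $1,320 = $4,280
Costs and fees: 30% of $4,280 = $1,284
Total recovery: $4,280 + $1,284 = $5,564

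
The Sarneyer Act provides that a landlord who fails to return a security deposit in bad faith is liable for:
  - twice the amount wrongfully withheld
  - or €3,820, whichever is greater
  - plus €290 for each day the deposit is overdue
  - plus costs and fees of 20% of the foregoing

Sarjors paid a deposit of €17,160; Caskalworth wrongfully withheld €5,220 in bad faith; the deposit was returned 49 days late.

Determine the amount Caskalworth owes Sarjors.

Recovery: €29,580

Doubled: 2 × €5,220 = €10,440
Minimum €3,820: €10,440 meets the minimum, no increase.
Late-return penalty: 49 × €290 = €14,210
Damages plus late penalty: €10,440 + €14,210 = €24,650
Costs and fees: 20% of €24,650 = €4,930
Total recovery: €24,650 + €4,930 = €29,580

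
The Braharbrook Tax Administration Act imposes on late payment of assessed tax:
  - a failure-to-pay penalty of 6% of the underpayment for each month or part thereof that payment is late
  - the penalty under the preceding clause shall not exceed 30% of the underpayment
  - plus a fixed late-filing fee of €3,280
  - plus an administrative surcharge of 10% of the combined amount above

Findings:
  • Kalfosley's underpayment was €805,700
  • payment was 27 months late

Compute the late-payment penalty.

Accrued rate: 6% × 27 = 162%, capped at 30% → 30%
Failure-to-pay penalty: 30% of €805,700 = €241,710
Penalty before surcharge: €241,710 + €3,280 = €244,990
Administrative surcharge: 10% of €244,990 = €24,499
Total penalty: €244,990 + €24,499 = €269,489

€269,489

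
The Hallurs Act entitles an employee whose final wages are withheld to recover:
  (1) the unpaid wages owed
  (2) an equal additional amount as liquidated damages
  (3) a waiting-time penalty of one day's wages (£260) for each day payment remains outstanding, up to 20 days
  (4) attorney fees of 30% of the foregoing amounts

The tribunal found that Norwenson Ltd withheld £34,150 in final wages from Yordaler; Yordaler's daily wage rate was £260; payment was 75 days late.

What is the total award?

Liquidated damages (equal amount): £34,150
Penalty days: min(75, 20) = 20
Waiting-time penalty: 20 × £260 = £5,200
Subtotal: £34,150 + £34,150 + £5,200 = £73,500
Attorney fees: 30% of £73,500 = £22,050
Total award: £73,500 + £22,050 = £95,550

Total award: £95,550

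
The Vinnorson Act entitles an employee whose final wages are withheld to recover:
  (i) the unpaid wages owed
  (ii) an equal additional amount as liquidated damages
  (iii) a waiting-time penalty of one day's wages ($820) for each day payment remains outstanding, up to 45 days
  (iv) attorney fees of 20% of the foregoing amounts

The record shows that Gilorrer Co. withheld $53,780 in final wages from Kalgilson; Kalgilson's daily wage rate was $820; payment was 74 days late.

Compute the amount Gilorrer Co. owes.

Liquidated damages (equal amount): $53,780
Penalty days: min(74, 45) = 45
Waiting-time penalty: 45 × $820 = $36,900
Subtotal: $53,780 + $53,780 + $36,900 = $144,460
Attorney fees: 20% of $144,460 = $28,892
Total award: $144,460 + $28,892 = $173,352

$173,352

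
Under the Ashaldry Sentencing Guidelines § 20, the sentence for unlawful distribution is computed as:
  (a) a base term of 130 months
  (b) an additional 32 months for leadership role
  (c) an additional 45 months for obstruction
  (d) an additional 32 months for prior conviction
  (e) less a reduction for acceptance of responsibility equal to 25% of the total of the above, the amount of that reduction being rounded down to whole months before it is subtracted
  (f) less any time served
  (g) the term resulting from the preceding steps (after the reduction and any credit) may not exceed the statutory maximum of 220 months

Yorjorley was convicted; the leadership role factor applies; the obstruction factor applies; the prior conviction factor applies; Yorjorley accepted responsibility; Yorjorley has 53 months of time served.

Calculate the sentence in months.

Leadership role enhancement: +32 months
Obstruction enhancement: +45 months
Prior conviction enhancement: +32 months
Adjusted term: 130 months + 32 months + 45 months + 32 months = 239 months
Acceptance of responsibility reduction: 25% of 239 months = 59 months (rounded down)
After reduction: 239 − 59 = 180 months
Less time served: 180 months − 53 months = 127 months
Cap at 220 months: 127 months is within the cap, no reduction.

127 months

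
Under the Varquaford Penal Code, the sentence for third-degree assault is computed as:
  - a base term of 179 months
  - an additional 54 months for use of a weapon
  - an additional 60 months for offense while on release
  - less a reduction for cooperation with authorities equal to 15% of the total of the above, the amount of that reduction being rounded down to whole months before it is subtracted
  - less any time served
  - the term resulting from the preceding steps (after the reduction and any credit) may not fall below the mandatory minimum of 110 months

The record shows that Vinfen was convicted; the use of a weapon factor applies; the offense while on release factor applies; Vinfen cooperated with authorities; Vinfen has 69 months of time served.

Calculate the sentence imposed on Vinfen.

Use of a weapon enhancement: +54 months
Offense while on release enhancement: +60 months
Adjusted term: 179 months + 54 months + 60 months = 293 months
Cooperation with authorities reduction: 15% of 293 months = 43 months (rounded down)
After reduction: 293 − 43 = 250 months
Less time served: 250 months − 69 months = 181 months
Minimum 110 months: 181 months meets the minimum, no increase.

181 months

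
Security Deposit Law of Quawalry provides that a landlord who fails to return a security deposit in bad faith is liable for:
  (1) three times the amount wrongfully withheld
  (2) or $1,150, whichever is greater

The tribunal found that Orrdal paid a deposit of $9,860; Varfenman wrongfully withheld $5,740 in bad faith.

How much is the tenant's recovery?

Trebled: 3 × $5,740 = $17,220
Minimum $1,150: $17,220 meets the minimum, no increase.

Recovery: $17,220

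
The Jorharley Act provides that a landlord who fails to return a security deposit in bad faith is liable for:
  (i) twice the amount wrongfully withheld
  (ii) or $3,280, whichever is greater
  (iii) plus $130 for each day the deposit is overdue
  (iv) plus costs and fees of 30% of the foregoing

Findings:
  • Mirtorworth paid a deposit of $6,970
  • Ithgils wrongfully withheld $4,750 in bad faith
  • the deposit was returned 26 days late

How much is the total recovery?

Doubled: 2 × $4,750 = $9,500
Minimum $3,280: $9,500 meets the minimum, no increase.
Late-return penalty: 26 × $130 = $3,380
Damages plus late penalty: $9,500 + $3,380 = $12,880
Costs and fees: 30% of $12,880 = $3,864
Total recovery: $12,880 + $3,864 = $16,744

$16,744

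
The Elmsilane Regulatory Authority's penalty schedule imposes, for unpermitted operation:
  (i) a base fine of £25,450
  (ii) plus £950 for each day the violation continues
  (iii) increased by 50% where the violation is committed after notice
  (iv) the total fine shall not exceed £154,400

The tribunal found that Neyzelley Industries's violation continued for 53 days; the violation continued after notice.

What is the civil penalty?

Per-day component: 53 × £950 = £50,350
Base plus per-day: £25,450 + £50,350 = £75,800
Enhancement: 50% of £75,800 = £37,900
Enhanced fine: £75,800 + £37,900 = £113,700
Cap at £154,400: £113,700 is within the cap, no reduction.

£113,700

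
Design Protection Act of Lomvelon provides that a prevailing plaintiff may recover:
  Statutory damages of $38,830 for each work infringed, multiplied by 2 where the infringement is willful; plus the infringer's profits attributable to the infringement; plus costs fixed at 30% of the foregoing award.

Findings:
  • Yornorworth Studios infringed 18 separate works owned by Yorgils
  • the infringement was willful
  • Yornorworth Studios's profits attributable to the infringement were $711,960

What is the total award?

Statutory damages: 18 × $38,830 = $698,940
Doubled: 2 × $698,940 = $1,397,880
Combined award: $1,397,880 + $711,960 = $2,109,840
Costs: 30% of $2,109,840 = $632,952
Award plus costs: $2,109,840 + $632,952 = $2,742,792

$2,742,792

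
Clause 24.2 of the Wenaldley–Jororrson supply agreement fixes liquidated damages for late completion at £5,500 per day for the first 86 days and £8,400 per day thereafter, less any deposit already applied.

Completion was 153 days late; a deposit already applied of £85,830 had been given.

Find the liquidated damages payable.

£949,970

First 86 days: 86 × £5,500 = £473,000
Remaining days: (153 − 86) × £8,400 = £562,800
Accrued per-day damages: £473,000 + £562,800 = £1,035,800
Less deposit already applied: £1,035,800 − £85,830 = £949,970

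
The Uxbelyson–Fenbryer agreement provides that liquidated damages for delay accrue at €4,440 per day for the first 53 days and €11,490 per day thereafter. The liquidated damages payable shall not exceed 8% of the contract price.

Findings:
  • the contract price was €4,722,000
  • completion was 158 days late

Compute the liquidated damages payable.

First 53 days: 53 × €4,440 = €235,320
Remaining days: (158 − 53) × €11,490 = €1,206,450
Accrued per-day damages: €235,320 + €1,206,450 = €1,441,770
Cap: 8% of €4,722,000 = €377,760
Cap at €377,760: €1,441,770 exceeds the cap → €377,760

Liquidated damages: €377,760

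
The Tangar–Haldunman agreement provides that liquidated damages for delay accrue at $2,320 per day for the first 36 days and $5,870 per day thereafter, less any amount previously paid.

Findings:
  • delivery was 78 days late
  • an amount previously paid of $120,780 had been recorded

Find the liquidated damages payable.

Liquidated damages: $209,280

First 36 days: 36 × $2,320 = $83,520
Remaining days: (78 − 36) × $5,870 = $246,540
Accrued per-day damages: $83,520 + $246,540 = $330,060
Less amount previously paid: $330,060 − $120,780 = $209,280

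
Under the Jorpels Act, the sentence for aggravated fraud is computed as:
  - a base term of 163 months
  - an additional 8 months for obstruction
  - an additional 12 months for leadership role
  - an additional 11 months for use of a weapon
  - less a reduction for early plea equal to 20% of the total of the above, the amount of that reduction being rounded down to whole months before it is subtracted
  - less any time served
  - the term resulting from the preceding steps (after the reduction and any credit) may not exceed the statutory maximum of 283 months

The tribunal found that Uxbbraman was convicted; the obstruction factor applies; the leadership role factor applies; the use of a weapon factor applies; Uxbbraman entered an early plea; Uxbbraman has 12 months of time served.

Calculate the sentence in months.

144 months

Obstruction enhancement: +8 months
Leadership role enhancement: +12 months
Use of a weapon enhancement: +11 months
Adjusted term: 163 months + 8 months + 12 months + 11 months = 194 months
Early plea reduction: 20% of 194 months = 38 months (rounded down)
After reduction: 194 − 38 = 156 months
Less time served: 156 months − 12 months = 144 months
Cap at 283 months: 144 months is within the cap, no reduction.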